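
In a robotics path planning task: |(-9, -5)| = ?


|u| = sqrt((-9)^2 + (-5)^2) = sqrt(106) = 10.2956

10.2956


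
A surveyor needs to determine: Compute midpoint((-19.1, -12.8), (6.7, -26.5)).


M = (((-19.1)+6.7)/2, ((-12.8)+(-26.5))/2)
= (-6.2, -19.65)

(-6.2, -19.65)


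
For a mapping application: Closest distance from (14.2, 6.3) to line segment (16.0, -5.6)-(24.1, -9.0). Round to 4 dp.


Project P onto AB: t = 0 (clamped to [0,1])
Closest point on segment: (16, -5.6)
Distance: 12.0354

12.0354


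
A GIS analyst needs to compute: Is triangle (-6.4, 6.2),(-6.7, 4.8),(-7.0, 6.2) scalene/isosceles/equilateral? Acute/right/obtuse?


Side lengths squared: AB^2=2.05, BC^2=2.05, CA^2=0.36
Sorted: [0.36, 2.05, 2.05]
By sides: Isosceles, By angles: Acute

Isosceles, Acute


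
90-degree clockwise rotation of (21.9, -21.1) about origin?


90° CW: (x,y) -> (y, -x)
(21.9,-21.1) -> (-21.1, -21.9)

(-21.1, -21.9)


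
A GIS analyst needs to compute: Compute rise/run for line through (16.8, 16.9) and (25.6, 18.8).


slope = (y2-y1)/(x2-x1) = (18.8-16.9)/(25.6-16.8) = 1.9/8.8 = 0.2159

0.2159


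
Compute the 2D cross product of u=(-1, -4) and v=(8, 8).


u x v = u_x*v_y - u_y*v_x = (-1)*8 - (-4)*8
= (-8) - (-32) = 24

24


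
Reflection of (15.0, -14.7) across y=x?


Reflection over y=x: (x,y) -> (y,x)
(15, -14.7) -> (-14.7, 15)

(-14.7, 15)


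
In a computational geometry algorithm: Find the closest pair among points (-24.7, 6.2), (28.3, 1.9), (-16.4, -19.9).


d(P0,P1) = 53.1741, d(P0,P2) = 27.388, d(P1,P2) = 49.7326
Closest: P0 and P2

Closest pair: (-24.7, 6.2) and (-16.4, -19.9), distance = 27.388


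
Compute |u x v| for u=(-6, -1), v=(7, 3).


|u x v| = |(-6)*3 - (-1)*7|
= |(-18) - (-7)| = 11

11


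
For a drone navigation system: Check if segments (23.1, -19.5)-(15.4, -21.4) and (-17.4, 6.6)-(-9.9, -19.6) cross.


Cross products: d1=865.35, d2=649.36, d3=-277.92, d4=-61.93
d1*d2 < 0 and d3*d4 < 0? no

No, they don't intersect


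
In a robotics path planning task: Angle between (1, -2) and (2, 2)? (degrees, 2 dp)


u.v = -2, |u| = sqrt(5) = 2.2361, |v| = sqrt(8) = 2.8284
cos(theta) = u.v/(|u||v|) = -2/sqrt(40) = -0.316228
theta = acos(-0.316228) = 108.43 degrees

108.43 degrees


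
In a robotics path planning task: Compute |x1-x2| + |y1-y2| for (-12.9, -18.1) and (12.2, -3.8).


|(-12.9)-12.2| + |(-18.1)-(-3.8)| = 25.1 + 14.3 = 39.4

39.4


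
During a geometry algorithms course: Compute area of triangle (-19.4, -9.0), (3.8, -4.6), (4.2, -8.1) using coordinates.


Area = |x_A(y_B-y_C) + x_B(y_C-y_A) + x_C(y_A-y_B)|/2
= |(-67.9) + 3.42 + (-18.48)|/2
= 82.96/2 = 41.48

41.48


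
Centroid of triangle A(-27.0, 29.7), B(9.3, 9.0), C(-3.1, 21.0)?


Centroid = ((x_A+x_B+x_C)/3, (y_A+y_B+y_C)/3)
= (((-27)+9.3+(-3.1))/3, (29.7+9+21)/3)
= (-6.9333, 19.9)

(-6.9333, 19.9)


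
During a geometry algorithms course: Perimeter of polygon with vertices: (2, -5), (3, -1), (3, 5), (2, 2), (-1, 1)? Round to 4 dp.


Sides: (2, -5)->(3, -1): sqrt(17) = 4.123106, (3, -1)->(3, 5): sqrt(36) = 6, (3, 5)->(2, 2): sqrt(10) = 3.162278, (2, 2)->(-1, 1): sqrt(10) = 3.162278, (-1, 1)->(2, -5): sqrt(45) = 6.708204
Sum = 23.155866
Perimeter = 23.1559

23.1559


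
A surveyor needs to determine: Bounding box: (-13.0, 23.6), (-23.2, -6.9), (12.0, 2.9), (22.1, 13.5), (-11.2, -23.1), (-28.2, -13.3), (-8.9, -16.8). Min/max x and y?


x range: [-28.2, 22.1]
y range: [-23.1, 23.6]
Bounding box: (-28.2,-23.1) to (22.1,23.6)

(-28.2,-23.1) to (22.1,23.6)


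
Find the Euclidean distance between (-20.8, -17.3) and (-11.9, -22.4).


dx=8.9, dy=-5.1
d^2 = 8.9^2 + (-5.1)^2 = 105.22
d = sqrt(105.22) = 10.2577

10.2577


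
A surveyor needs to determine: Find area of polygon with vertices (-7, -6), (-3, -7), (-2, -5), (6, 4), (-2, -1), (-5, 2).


Shoelace sum: ((-7)*(-7) - (-3)*(-6)) + ((-3)*(-5) - (-2)*(-7)) + ((-2)*4 - 6*(-5)) + (6*(-1) - (-2)*4) + ((-2)*2 - (-5)*(-1)) + ((-5)*(-6) - (-7)*2)
= 91
Area = |91|/2 = 45.5

45.5


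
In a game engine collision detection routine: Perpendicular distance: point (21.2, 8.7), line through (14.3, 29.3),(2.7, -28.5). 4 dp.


|cross product| = 637.78
|line direction| = sqrt(3475.4) = 58.9525
Distance = 637.78/sqrt(3475.4) = 10.8185

10.8185


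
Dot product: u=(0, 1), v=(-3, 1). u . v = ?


u . v = u_x*v_x + u_y*v_y = 0*(-3) + 1*1
= 0 + 1 = 1

1


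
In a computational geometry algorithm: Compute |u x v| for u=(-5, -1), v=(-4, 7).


|u x v| = |(-5)*7 - (-1)*(-4)|
= |(-35) - 4| = 39

39


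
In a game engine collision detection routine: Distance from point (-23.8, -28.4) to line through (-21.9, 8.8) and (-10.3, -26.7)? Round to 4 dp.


|cross product| = 498.97
|line direction| = sqrt(1394.81) = 37.3472
Distance = 498.97/sqrt(1394.81) = 13.3603

13.3603


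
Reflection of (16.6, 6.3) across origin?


Reflection over origin: (x,y) -> (-x,-y)
(16.6, 6.3) -> (-16.6, -6.3)

(-16.6, -6.3)


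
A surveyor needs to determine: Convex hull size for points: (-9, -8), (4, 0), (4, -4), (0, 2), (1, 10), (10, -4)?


Convex hull vertices (CCW): (-9, -8), (10, -4), (1, 10)
Count = 3

3


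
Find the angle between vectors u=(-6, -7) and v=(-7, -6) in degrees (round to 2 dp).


u.v = 84, |u| = sqrt(85) = 9.2195, |v| = sqrt(85) = 9.2195
cos(theta) = u.v/(|u||v|) = 84/sqrt(7225) = 0.988235
theta = acos(0.988235) = 8.8 degrees

8.8 degrees


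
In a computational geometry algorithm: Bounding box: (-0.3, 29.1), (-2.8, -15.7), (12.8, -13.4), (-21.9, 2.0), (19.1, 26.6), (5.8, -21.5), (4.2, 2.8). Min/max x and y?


x range: [-21.9, 19.1]
y range: [-21.5, 29.1]
Bounding box: (-21.9,-21.5) to (19.1,29.1)

(-21.9,-21.5) to (19.1,29.1)


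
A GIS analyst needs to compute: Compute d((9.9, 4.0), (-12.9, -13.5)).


dx=-22.8, dy=-17.5
d^2 = (-22.8)^2 + (-17.5)^2 = 826.09
d = sqrt(826.09) = 28.7418

28.7418


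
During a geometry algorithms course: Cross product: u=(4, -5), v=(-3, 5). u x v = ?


u x v = u_x*v_y - u_y*v_x = 4*5 - (-5)*(-3)
= 20 - 15 = 5

5


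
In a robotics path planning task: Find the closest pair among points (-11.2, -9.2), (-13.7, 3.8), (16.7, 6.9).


d(P0,P1) = 13.2382, d(P0,P2) = 32.2121, d(P1,P2) = 30.5577
Closest: P0 and P1

Closest pair: (-11.2, -9.2) and (-13.7, 3.8), distance = 13.2382


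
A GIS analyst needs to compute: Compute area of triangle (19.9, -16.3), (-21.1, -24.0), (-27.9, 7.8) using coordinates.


Area = |x_A(y_B-y_C) + x_B(y_C-y_A) + x_C(y_A-y_B)|/2
= |(-632.82) + (-508.51) + (-214.83)|/2
= 1356.16/2 = 678.08

678.08


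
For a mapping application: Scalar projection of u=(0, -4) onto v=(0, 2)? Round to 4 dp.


u.v = -8, |v| = sqrt(4) = 2
Scalar projection = u.v / |v| = -8 / sqrt(4) = -4

-4


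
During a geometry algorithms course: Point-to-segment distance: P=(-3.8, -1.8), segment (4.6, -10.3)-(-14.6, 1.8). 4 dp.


Project P onto AB: t = 0.5128 (clamped to [0,1])
Closest point on segment: (-5.2462, -4.0948)
Distance: 2.7125

2.7125


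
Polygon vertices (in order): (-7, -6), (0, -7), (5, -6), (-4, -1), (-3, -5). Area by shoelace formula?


Shoelace sum: ((-7)*(-7) - 0*(-6)) + (0*(-6) - 5*(-7)) + (5*(-1) - (-4)*(-6)) + ((-4)*(-5) - (-3)*(-1)) + ((-3)*(-6) - (-7)*(-5))
= 55
Area = |55|/2 = 27.5

27.5


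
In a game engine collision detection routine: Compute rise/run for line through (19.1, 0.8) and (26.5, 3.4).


slope = (y2-y1)/(x2-x1) = (3.4-0.8)/(26.5-19.1) = 2.6/7.4 = 0.3514

0.3514


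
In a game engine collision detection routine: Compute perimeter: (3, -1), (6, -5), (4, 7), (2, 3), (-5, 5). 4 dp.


Sides: (3, -1)->(6, -5): sqrt(25) = 5, (6, -5)->(4, 7): sqrt(148) = 12.165525, (4, 7)->(2, 3): sqrt(20) = 4.472136, (2, 3)->(-5, 5): sqrt(53) = 7.28011, (-5, 5)->(3, -1): sqrt(100) = 10
Sum = 38.917771
Perimeter = 38.9178

38.9178


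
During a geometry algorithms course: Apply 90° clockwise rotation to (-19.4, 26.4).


90° CW: (x,y) -> (y, -x)
(-19.4,26.4) -> (26.4, 19.4)

(26.4, 19.4)


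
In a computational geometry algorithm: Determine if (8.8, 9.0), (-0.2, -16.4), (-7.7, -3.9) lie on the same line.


Cross product: ((-0.2)-8.8)*((-3.9)-9) - ((-16.4)-9)*((-7.7)-8.8)
= -303

No, not collinear


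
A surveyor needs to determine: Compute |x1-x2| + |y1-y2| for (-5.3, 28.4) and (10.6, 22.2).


|(-5.3)-10.6| + |28.4-22.2| = 15.9 + 6.2 = 22.1

22.1


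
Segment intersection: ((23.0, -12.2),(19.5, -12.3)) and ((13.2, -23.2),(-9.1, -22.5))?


Cross products: d1=-252.16, d2=-247.48, d3=37.52, d4=32.84
d1*d2 < 0 and d3*d4 < 0? no

No, they don't intersect


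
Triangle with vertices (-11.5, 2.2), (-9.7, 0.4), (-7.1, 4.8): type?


Side lengths squared: AB^2=6.48, BC^2=26.12, CA^2=26.12
Sorted: [6.48, 26.12, 26.12]
By sides: Isosceles, By angles: Acute

Isosceles, Acute


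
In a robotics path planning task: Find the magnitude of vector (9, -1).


|u| = sqrt(9^2 + (-1)^2) = sqrt(82) = 9.0554

9.0554


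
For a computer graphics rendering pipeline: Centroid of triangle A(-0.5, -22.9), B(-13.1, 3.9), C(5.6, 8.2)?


Centroid = ((x_A+x_B+x_C)/3, (y_A+y_B+y_C)/3)
= (((-0.5)+(-13.1)+5.6)/3, ((-22.9)+3.9+8.2)/3)
= (-2.6667, -3.6)

(-2.6667, -3.6)


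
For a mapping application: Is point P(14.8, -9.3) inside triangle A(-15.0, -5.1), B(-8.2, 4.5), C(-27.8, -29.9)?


Cross products: AB x AP = -314.64, BC x BP = 1061.68, CA x CP = -792.8
All same sign? no

No, outside


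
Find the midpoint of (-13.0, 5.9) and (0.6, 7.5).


M = (((-13)+0.6)/2, (5.9+7.5)/2)
= (-6.2, 6.7)

(-6.2, 6.7)


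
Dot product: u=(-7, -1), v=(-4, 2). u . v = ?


u . v = u_x*v_x + u_y*v_y = (-7)*(-4) + (-1)*2
= 28 + (-2) = 26

26


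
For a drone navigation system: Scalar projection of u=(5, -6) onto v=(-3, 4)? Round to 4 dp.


u.v = -39, |v| = sqrt(25) = 5
Scalar projection = u.v / |v| = -39 / sqrt(25) = -7.8

-7.8


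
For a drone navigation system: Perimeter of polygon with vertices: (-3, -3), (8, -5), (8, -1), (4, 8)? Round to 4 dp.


Sides: (-3, -3)->(8, -5): sqrt(125) = 11.18034, (8, -5)->(8, -1): sqrt(16) = 4, (8, -1)->(4, 8): sqrt(97) = 9.848858, (4, 8)->(-3, -3): sqrt(170) = 13.038405
Sum = 38.067603
Perimeter = 38.0676

38.0676


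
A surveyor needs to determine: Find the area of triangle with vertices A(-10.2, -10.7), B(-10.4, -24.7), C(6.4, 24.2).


Area = |x_A(y_B-y_C) + x_B(y_C-y_A) + x_C(y_A-y_B)|/2
= |498.78 + (-362.96) + 89.6|/2
= 225.42/2 = 112.71

112.71


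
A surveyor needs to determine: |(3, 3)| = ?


|u| = sqrt(3^2 + 3^2) = sqrt(18) = 4.2426

4.2426


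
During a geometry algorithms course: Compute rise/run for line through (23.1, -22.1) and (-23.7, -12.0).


slope = (y2-y1)/(x2-x1) = ((-12)-(-22.1))/((-23.7)-23.1) = 10.1/(-46.8) = -0.2158

-0.2158


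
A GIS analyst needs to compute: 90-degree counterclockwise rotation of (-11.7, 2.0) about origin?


90° CCW: (x,y) -> (-y, x)
(-11.7,2) -> (-2, -11.7)

(-2, -11.7)


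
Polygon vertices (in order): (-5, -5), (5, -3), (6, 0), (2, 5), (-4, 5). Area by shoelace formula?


Shoelace sum: ((-5)*(-3) - 5*(-5)) + (5*0 - 6*(-3)) + (6*5 - 2*0) + (2*5 - (-4)*5) + ((-4)*(-5) - (-5)*5)
= 163
Area = |163|/2 = 81.5

81.5


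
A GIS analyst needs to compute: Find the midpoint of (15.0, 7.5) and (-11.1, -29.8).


M = ((15+(-11.1))/2, (7.5+(-29.8))/2)
= (1.95, -11.15)

(1.95, -11.15)


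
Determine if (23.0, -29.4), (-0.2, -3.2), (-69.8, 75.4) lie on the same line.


Cross product: ((-0.2)-23)*(75.4-(-29.4)) - ((-3.2)-(-29.4))*((-69.8)-23)
= 0

Yes, collinear


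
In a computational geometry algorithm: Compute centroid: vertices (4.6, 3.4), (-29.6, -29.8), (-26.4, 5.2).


Centroid = ((x_A+x_B+x_C)/3, (y_A+y_B+y_C)/3)
= ((4.6+(-29.6)+(-26.4))/3, (3.4+(-29.8)+5.2)/3)
= (-17.1333, -7.0667)

(-17.1333, -7.0667)


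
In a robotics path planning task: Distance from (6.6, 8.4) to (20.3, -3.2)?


dx=13.7, dy=-11.6
d^2 = 13.7^2 + (-11.6)^2 = 322.25
d = sqrt(322.25) = 17.9513

17.9513


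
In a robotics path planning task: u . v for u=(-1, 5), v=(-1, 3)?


u . v = u_x*v_x + u_y*v_y = (-1)*(-1) + 5*3
= 1 + 15 = 16

16


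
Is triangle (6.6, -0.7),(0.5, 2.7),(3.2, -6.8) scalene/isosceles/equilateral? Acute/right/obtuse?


Side lengths squared: AB^2=48.77, BC^2=97.54, CA^2=48.77
Sorted: [48.77, 48.77, 97.54]
By sides: Isosceles, By angles: Right

Isosceles, Right


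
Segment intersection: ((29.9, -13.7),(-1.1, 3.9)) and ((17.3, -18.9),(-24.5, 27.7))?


Cross products: d1=-804.52, d2=-95.6, d3=382.96, d4=-325.96
d1*d2 < 0 and d3*d4 < 0? no

No, they don't intersect


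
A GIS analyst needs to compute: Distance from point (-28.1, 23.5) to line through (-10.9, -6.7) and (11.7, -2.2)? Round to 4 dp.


|cross product| = 759.92
|line direction| = sqrt(531.01) = 23.0437
Distance = 759.92/sqrt(531.01) = 32.9774

32.9774


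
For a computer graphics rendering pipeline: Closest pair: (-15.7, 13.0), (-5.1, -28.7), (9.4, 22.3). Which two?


d(P0,P1) = 43.0262, d(P0,P2) = 26.7675, d(P1,P2) = 53.0212
Closest: P0 and P2

Closest pair: (-15.7, 13.0) and (9.4, 22.3), distance = 26.7675


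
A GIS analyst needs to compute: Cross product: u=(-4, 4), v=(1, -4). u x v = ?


u x v = u_x*v_y - u_y*v_x = (-4)*(-4) - 4*1
= 16 - 4 = 12

12


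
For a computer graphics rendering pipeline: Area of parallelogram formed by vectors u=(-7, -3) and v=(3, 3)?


|u x v| = |(-7)*3 - (-3)*3|
= |(-21) - (-9)| = 12

12


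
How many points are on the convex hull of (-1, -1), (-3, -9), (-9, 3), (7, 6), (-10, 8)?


Convex hull vertices (CCW): (-10, 8), (-9, 3), (-3, -9), (7, 6)
Count = 4

4


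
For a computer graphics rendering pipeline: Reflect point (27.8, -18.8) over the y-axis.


Reflection over y-axis: (x,y) -> (-x,y)
(27.8, -18.8) -> (-27.8, -18.8)

(-27.8, -18.8)


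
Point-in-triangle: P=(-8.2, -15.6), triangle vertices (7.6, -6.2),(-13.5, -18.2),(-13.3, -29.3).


Cross products: AB x AP = 8.74, BC x BP = 59.35, CA x CP = 168.52
All same sign? yes

Yes, inside


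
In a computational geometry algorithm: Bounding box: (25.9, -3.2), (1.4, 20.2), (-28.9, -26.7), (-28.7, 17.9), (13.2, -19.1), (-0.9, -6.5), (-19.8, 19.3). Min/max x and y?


x range: [-28.9, 25.9]
y range: [-26.7, 20.2]
Bounding box: (-28.9,-26.7) to (25.9,20.2)

(-28.9,-26.7) to (25.9,20.2)


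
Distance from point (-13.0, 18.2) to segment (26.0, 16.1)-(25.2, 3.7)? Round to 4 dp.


Project P onto AB: t = 0.0334 (clamped to [0,1])
Closest point on segment: (25.9733, 15.6856)
Distance: 39.0543

39.0543


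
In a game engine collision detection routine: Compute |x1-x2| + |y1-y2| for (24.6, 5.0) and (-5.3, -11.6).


|24.6-(-5.3)| + |5-(-11.6)| = 29.9 + 16.6 = 46.5

46.5


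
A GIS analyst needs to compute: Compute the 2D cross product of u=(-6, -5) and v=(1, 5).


u x v = u_x*v_y - u_y*v_x = (-6)*5 - (-5)*1
= (-30) - (-5) = -25

-25


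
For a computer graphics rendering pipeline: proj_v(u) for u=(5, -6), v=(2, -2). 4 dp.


u.v = 22, |v| = sqrt(8) = 2.8284
Scalar projection = u.v / |v| = 22 / sqrt(8) = 7.7782

7.7782


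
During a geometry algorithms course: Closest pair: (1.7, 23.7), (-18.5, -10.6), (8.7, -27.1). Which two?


d(P0,P1) = 39.8062, d(P0,P2) = 51.28, d(P1,P2) = 31.8134
Closest: P1 and P2

Closest pair: (-18.5, -10.6) and (8.7, -27.1), distance = 31.8134


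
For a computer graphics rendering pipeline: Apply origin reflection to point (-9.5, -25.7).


Reflection over origin: (x,y) -> (-x,-y)
(-9.5, -25.7) -> (9.5, 25.7)

(9.5, 25.7)


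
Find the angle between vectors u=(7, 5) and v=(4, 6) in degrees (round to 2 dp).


u.v = 58, |u| = sqrt(74) = 8.6023, |v| = sqrt(52) = 7.2111
cos(theta) = u.v/(|u||v|) = 58/sqrt(3848) = 0.934998
theta = acos(0.934998) = 20.77 degrees

20.77 degrees


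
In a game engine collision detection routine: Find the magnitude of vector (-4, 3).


|u| = sqrt((-4)^2 + 3^2) = sqrt(25) = 5

5


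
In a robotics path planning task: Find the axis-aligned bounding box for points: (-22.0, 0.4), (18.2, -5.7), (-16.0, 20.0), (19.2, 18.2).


x range: [-22, 19.2]
y range: [-5.7, 20]
Bounding box: (-22,-5.7) to (19.2,20)

(-22,-5.7) to (19.2,20)


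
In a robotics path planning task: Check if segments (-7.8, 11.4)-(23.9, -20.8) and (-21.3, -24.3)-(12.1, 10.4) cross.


Cross products: d1=723.93, d2=-1451.54, d3=-1566.39, d4=609.08
d1*d2 < 0 and d3*d4 < 0? yes

Yes, they intersect


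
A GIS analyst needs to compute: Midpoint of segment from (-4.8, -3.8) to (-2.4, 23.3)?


M = (((-4.8)+(-2.4))/2, ((-3.8)+23.3)/2)
= (-3.6, 9.75)

(-3.6, 9.75)


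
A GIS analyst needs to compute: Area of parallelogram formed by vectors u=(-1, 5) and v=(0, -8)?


|u x v| = |(-1)*(-8) - 5*0|
= |8 - 0| = 8

8


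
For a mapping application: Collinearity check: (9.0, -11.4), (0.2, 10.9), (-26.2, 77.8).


Cross product: (0.2-9)*(77.8-(-11.4)) - (10.9-(-11.4))*((-26.2)-9)
= 0

Yes, collinear


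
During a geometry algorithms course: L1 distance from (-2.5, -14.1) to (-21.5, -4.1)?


|(-2.5)-(-21.5)| + |(-14.1)-(-4.1)| = 19 + 10 = 29

29


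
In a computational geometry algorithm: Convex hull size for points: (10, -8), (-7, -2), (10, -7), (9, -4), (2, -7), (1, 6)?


Convex hull vertices (CCW): (-7, -2), (2, -7), (10, -8), (10, -7), (9, -4), (1, 6)
Count = 6

6


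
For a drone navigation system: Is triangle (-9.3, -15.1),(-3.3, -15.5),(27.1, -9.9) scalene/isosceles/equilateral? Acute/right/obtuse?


Side lengths squared: AB^2=36.16, BC^2=955.52, CA^2=1352
Sorted: [36.16, 955.52, 1352]
By sides: Scalene, By angles: Obtuse

Scalene, Obtuse


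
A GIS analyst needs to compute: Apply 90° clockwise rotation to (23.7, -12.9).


90° CW: (x,y) -> (y, -x)
(23.7,-12.9) -> (-12.9, -23.7)

(-12.9, -23.7)


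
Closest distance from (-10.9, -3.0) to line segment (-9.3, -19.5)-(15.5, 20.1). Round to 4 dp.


Project P onto AB: t = 0.2811 (clamped to [0,1])
Closest point on segment: (-2.3285, -8.368)
Distance: 10.1137

10.1137


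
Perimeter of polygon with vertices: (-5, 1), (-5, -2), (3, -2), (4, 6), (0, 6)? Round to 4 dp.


Sides: (-5, 1)->(-5, -2): sqrt(9) = 3, (-5, -2)->(3, -2): sqrt(64) = 8, (3, -2)->(4, 6): sqrt(65) = 8.062258, (4, 6)->(0, 6): sqrt(16) = 4, (0, 6)->(-5, 1): sqrt(50) = 7.071068
Sum = 30.133326
Perimeter = 30.1333

30.1333


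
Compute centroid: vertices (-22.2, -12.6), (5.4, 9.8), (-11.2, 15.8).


Centroid = ((x_A+x_B+x_C)/3, (y_A+y_B+y_C)/3)
= (((-22.2)+5.4+(-11.2))/3, ((-12.6)+9.8+15.8)/3)
= (-9.3333, 4.3333)

(-9.3333, 4.3333)


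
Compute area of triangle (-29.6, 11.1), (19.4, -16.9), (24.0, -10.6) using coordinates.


Area = |x_A(y_B-y_C) + x_B(y_C-y_A) + x_C(y_A-y_B)|/2
= |186.48 + (-420.98) + 672|/2
= 437.5/2 = 218.75

218.75


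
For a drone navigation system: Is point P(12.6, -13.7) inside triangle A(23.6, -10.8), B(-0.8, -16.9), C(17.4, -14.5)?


Cross products: AB x AP = 3.66, BC x BP = 26.08, CA x CP = 22.72
All same sign? yes

Yes, inside


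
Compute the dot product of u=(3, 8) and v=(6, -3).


u . v = u_x*v_x + u_y*v_y = 3*6 + 8*(-3)
= 18 + (-24) = -6

-6


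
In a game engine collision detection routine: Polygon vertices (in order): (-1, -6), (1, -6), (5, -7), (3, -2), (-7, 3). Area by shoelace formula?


Shoelace sum: ((-1)*(-6) - 1*(-6)) + (1*(-7) - 5*(-6)) + (5*(-2) - 3*(-7)) + (3*3 - (-7)*(-2)) + ((-7)*(-6) - (-1)*3)
= 86
Area = |86|/2 = 43

43


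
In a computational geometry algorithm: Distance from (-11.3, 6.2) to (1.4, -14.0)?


dx=12.7, dy=-20.2
d^2 = 12.7^2 + (-20.2)^2 = 569.33
d = sqrt(569.33) = 23.8606

23.8606


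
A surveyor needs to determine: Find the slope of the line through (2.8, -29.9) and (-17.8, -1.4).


slope = (y2-y1)/(x2-x1) = ((-1.4)-(-29.9))/((-17.8)-2.8) = 28.5/(-20.6) = -1.3835

-1.3835


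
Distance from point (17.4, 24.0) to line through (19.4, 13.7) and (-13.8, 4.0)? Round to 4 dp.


|cross product| = 361.36
|line direction| = sqrt(1196.33) = 34.588
Distance = 361.36/sqrt(1196.33) = 10.4476

10.4476


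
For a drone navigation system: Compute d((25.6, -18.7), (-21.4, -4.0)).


dx=-47, dy=14.7
d^2 = (-47)^2 + 14.7^2 = 2425.09
d = sqrt(2425.09) = 49.2452

49.2452


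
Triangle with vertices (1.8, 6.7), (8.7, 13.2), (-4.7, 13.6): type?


Side lengths squared: AB^2=89.86, BC^2=179.72, CA^2=89.86
Sorted: [89.86, 89.86, 179.72]
By sides: Isosceles, By angles: Right

Isosceles, Right


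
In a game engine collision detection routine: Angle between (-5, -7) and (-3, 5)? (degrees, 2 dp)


u.v = -20, |u| = sqrt(74) = 8.6023, |v| = sqrt(34) = 5.831
cos(theta) = u.v/(|u||v|) = -20/sqrt(2516) = -0.398726
theta = acos(-0.398726) = 113.5 degrees

113.5 degrees


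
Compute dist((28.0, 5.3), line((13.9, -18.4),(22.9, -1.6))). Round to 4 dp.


|cross product| = 23.58
|line direction| = sqrt(363.24) = 19.0589
Distance = 23.58/sqrt(363.24) = 1.2372

1.2372


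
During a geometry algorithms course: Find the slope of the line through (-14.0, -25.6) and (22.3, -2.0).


slope = (y2-y1)/(x2-x1) = ((-2)-(-25.6))/(22.3-(-14)) = 23.6/36.3 = 0.6501

0.6501


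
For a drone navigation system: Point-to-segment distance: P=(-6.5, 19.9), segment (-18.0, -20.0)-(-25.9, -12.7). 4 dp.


Project P onto AB: t = 1 (clamped to [0,1])
Closest point on segment: (-25.9, -12.7)
Distance: 37.9357

37.9357


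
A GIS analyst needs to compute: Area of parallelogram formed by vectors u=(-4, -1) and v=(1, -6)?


|u x v| = |(-4)*(-6) - (-1)*1|
= |24 - (-1)| = 25

25


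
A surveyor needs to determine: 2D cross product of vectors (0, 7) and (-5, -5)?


u x v = u_x*v_y - u_y*v_x = 0*(-5) - 7*(-5)
= 0 - (-35) = 35

35


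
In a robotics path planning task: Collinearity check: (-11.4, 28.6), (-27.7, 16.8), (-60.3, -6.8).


Cross product: ((-27.7)-(-11.4))*((-6.8)-28.6) - (16.8-28.6)*((-60.3)-(-11.4))
= 0

Yes, collinear


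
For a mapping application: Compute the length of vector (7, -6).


|u| = sqrt(7^2 + (-6)^2) = sqrt(85) = 9.2195

9.2195


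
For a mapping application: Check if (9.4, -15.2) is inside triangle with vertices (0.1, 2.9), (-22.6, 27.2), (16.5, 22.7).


Cross products: AB x AP = 184.88, BC x BP = -1513.84, CA x CP = 480.98
All same sign? no

No, outside


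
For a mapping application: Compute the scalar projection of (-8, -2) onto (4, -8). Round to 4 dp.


u.v = -16, |v| = sqrt(80) = 8.9443
Scalar projection = u.v / |v| = -16 / sqrt(80) = -1.7889

-1.7889


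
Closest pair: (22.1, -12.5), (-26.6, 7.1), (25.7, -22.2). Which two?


d(P0,P1) = 52.4962, d(P0,P2) = 10.3465, d(P1,P2) = 59.9481
Closest: P0 and P2

Closest pair: (22.1, -12.5) and (25.7, -22.2), distance = 10.3465


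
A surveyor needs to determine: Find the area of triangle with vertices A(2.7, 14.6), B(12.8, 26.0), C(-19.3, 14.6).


Area = |x_A(y_B-y_C) + x_B(y_C-y_A) + x_C(y_A-y_B)|/2
= |30.78 + 0 + 220.02|/2
= 250.8/2 = 125.4

125.4


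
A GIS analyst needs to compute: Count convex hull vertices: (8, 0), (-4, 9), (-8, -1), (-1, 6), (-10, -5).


Convex hull vertices (CCW): (-10, -5), (8, 0), (-4, 9)
Count = 3

3


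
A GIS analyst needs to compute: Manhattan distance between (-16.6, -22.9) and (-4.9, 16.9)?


|(-16.6)-(-4.9)| + |(-22.9)-16.9| = 11.7 + 39.8 = 51.5

51.5


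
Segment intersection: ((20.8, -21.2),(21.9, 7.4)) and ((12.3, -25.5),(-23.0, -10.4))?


Cross products: d1=-280.14, d2=-1306.33, d3=238.37, d4=1264.56
d1*d2 < 0 and d3*d4 < 0? no

No, they don't intersect


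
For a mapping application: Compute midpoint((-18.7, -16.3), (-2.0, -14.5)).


M = (((-18.7)+(-2))/2, ((-16.3)+(-14.5))/2)
= (-10.35, -15.4)

(-10.35, -15.4)


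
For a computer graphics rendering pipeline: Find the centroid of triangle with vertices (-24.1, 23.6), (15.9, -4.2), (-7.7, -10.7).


Centroid = ((x_A+x_B+x_C)/3, (y_A+y_B+y_C)/3)
= (((-24.1)+15.9+(-7.7))/3, (23.6+(-4.2)+(-10.7))/3)
= (-5.3, 2.9)

(-5.3, 2.9)


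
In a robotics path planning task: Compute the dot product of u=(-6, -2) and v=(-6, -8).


u . v = u_x*v_x + u_y*v_y = (-6)*(-6) + (-2)*(-8)
= 36 + 16 = 52

52


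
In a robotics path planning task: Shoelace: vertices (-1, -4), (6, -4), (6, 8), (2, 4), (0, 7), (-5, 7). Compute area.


Shoelace sum: ((-1)*(-4) - 6*(-4)) + (6*8 - 6*(-4)) + (6*4 - 2*8) + (2*7 - 0*4) + (0*7 - (-5)*7) + ((-5)*(-4) - (-1)*7)
= 184
Area = |184|/2 = 92

92


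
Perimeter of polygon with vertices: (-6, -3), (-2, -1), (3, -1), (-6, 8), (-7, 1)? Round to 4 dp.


Sides: (-6, -3)->(-2, -1): sqrt(20) = 4.472136, (-2, -1)->(3, -1): sqrt(25) = 5, (3, -1)->(-6, 8): sqrt(162) = 12.727922, (-6, 8)->(-7, 1): sqrt(50) = 7.071068, (-7, 1)->(-6, -3): sqrt(17) = 4.123106
Sum = 33.394232
Perimeter = 33.3942

33.3942


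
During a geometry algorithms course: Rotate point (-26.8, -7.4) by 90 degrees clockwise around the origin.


90° CW: (x,y) -> (y, -x)
(-26.8,-7.4) -> (-7.4, 26.8)

(-7.4, 26.8)


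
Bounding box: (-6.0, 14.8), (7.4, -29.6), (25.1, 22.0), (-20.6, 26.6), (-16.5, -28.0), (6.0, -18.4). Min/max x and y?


x range: [-20.6, 25.1]
y range: [-29.6, 26.6]
Bounding box: (-20.6,-29.6) to (25.1,26.6)

(-20.6,-29.6) to (25.1,26.6)


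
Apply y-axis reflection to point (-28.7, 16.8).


Reflection over y-axis: (x,y) -> (-x,y)
(-28.7, 16.8) -> (28.7, 16.8)

(28.7, 16.8)


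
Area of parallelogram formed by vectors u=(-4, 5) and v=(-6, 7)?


|u x v| = |(-4)*7 - 5*(-6)|
= |(-28) - (-30)| = 2

2


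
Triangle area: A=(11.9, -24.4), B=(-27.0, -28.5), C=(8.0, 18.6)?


Area = |x_A(y_B-y_C) + x_B(y_C-y_A) + x_C(y_A-y_B)|/2
= |(-560.49) + (-1161) + 32.8|/2
= 1688.69/2 = 844.345

844.345


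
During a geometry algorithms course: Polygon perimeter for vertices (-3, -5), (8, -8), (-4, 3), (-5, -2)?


Sides: (-3, -5)->(8, -8): sqrt(130) = 11.401754, (8, -8)->(-4, 3): sqrt(265) = 16.278821, (-4, 3)->(-5, -2): sqrt(26) = 5.09902, (-5, -2)->(-3, -5): sqrt(13) = 3.605551
Sum = 36.385146
Perimeter = 36.3851

36.3851


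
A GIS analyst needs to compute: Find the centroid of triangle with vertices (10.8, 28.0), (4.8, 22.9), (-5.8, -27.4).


Centroid = ((x_A+x_B+x_C)/3, (y_A+y_B+y_C)/3)
= ((10.8+4.8+(-5.8))/3, (28+22.9+(-27.4))/3)
= (3.2667, 7.8333)

(3.2667, 7.8333)


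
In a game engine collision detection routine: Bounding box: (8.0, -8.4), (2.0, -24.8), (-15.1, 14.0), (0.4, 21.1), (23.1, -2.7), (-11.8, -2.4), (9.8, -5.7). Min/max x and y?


x range: [-15.1, 23.1]
y range: [-24.8, 21.1]
Bounding box: (-15.1,-24.8) to (23.1,21.1)

(-15.1,-24.8) to (23.1,21.1)


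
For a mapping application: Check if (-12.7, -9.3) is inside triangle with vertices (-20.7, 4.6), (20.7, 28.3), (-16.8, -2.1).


Cross products: AB x AP = -765.06, BC x BP = 394.64, CA x CP = 0.61
All same sign? no

No, outside


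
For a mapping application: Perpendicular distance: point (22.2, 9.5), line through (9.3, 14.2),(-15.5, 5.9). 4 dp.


|cross product| = 223.63
|line direction| = sqrt(683.93) = 26.1521
Distance = 223.63/sqrt(683.93) = 8.5511

8.5511


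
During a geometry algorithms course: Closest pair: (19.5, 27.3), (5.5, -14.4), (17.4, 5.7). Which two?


d(P0,P1) = 43.9874, d(P0,P2) = 21.7018, d(P1,P2) = 23.3585
Closest: P0 and P2

Closest pair: (19.5, 27.3) and (17.4, 5.7), distance = 21.7018


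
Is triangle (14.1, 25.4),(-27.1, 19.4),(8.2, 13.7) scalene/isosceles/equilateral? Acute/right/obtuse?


Side lengths squared: AB^2=1733.44, BC^2=1278.58, CA^2=171.7
Sorted: [171.7, 1278.58, 1733.44]
By sides: Scalene, By angles: Obtuse

Scalene, Obtuse


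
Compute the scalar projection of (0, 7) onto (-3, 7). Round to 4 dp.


u.v = 49, |v| = sqrt(58) = 7.6158
Scalar projection = u.v / |v| = 49 / sqrt(58) = 6.434

6.434


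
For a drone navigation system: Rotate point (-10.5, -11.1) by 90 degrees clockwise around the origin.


90° CW: (x,y) -> (y, -x)
(-10.5,-11.1) -> (-11.1, 10.5)

(-11.1, 10.5)


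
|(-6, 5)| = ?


|u| = sqrt((-6)^2 + 5^2) = sqrt(61) = 7.8102

7.8102


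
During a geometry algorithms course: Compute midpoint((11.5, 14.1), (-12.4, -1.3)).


M = ((11.5+(-12.4))/2, (14.1+(-1.3))/2)
= (-0.45, 6.4)

(-0.45, 6.4)


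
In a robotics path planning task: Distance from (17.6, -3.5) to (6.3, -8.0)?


dx=-11.3, dy=-4.5
d^2 = (-11.3)^2 + (-4.5)^2 = 147.94
d = sqrt(147.94) = 12.1631

12.1631


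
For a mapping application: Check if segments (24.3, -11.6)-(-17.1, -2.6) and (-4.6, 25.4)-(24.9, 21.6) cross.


Cross products: d1=-981.68, d2=-873.5, d3=-1271.7, d4=-1379.88
d1*d2 < 0 and d3*d4 < 0? no

No, they don't intersect


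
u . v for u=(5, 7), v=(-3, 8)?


u . v = u_x*v_x + u_y*v_y = 5*(-3) + 7*8
= (-15) + 56 = 41

41


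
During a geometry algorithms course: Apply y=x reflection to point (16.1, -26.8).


Reflection over y=x: (x,y) -> (y,x)
(16.1, -26.8) -> (-26.8, 16.1)

(-26.8, 16.1)


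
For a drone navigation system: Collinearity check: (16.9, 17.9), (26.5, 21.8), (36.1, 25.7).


Cross product: (26.5-16.9)*(25.7-17.9) - (21.8-17.9)*(36.1-16.9)
= 0

Yes, collinear


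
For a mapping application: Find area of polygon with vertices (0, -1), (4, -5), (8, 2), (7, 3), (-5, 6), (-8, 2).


Shoelace sum: (0*(-5) - 4*(-1)) + (4*2 - 8*(-5)) + (8*3 - 7*2) + (7*6 - (-5)*3) + ((-5)*2 - (-8)*6) + ((-8)*(-1) - 0*2)
= 165
Area = |165|/2 = 82.5

82.5


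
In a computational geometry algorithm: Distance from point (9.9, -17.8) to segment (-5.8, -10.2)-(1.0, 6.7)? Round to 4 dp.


Project P onto AB: t = 0 (clamped to [0,1])
Closest point on segment: (-5.8, -10.2)
Distance: 17.4428

17.4428


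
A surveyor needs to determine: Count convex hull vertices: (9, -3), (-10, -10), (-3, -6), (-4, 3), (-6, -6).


Convex hull vertices (CCW): (-10, -10), (9, -3), (-4, 3)
Count = 3

3


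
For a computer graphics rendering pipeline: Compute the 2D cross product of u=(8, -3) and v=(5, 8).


u x v = u_x*v_y - u_y*v_x = 8*8 - (-3)*5
= 64 - (-15) = 79

79


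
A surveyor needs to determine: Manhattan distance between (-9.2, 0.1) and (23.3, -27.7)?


|(-9.2)-23.3| + |0.1-(-27.7)| = 32.5 + 27.8 = 60.3

60.3


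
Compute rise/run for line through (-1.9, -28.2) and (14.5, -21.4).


slope = (y2-y1)/(x2-x1) = ((-21.4)-(-28.2))/(14.5-(-1.9)) = 6.8/16.4 = 0.4146

0.4146


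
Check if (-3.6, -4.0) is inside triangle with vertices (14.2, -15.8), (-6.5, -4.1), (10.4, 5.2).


Cross products: AB x AP = -36, BC x BP = -25.28, CA x CP = -328.96
All same sign? yes

Yes, inside


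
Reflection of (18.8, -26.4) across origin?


Reflection over origin: (x,y) -> (-x,-y)
(18.8, -26.4) -> (-18.8, 26.4)

(-18.8, 26.4)


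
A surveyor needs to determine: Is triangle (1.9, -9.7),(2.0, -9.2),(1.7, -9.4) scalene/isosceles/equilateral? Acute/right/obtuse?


Side lengths squared: AB^2=0.26, BC^2=0.13, CA^2=0.13
Sorted: [0.13, 0.13, 0.26]
By sides: Isosceles, By angles: Right

Isosceles, Right


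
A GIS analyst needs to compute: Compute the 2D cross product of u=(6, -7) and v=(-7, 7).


u x v = u_x*v_y - u_y*v_x = 6*7 - (-7)*(-7)
= 42 - 49 = -7

-7


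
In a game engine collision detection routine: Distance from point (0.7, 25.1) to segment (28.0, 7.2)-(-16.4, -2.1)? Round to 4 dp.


Project P onto AB: t = 0.5081 (clamped to [0,1])
Closest point on segment: (5.4391, 2.4744)
Distance: 23.1166

23.1166


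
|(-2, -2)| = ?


|u| = sqrt((-2)^2 + (-2)^2) = sqrt(8) = 2.8284

2.8284


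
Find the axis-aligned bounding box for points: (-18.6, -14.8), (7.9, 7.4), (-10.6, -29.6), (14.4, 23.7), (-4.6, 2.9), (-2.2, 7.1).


x range: [-18.6, 14.4]
y range: [-29.6, 23.7]
Bounding box: (-18.6,-29.6) to (14.4,23.7)

(-18.6,-29.6) to (14.4,23.7)


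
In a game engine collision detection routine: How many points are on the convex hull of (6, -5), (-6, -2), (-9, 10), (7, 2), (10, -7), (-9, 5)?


Convex hull vertices (CCW): (-9, 5), (-6, -2), (10, -7), (7, 2), (-9, 10)
Count = 5

5


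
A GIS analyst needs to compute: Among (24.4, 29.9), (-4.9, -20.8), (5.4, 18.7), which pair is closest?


d(P0,P1) = 58.5575, d(P0,P2) = 22.0554, d(P1,P2) = 40.8208
Closest: P0 and P2

Closest pair: (24.4, 29.9) and (5.4, 18.7), distance = 22.0554


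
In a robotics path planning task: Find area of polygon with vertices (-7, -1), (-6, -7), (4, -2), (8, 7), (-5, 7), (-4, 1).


Shoelace sum: ((-7)*(-7) - (-6)*(-1)) + ((-6)*(-2) - 4*(-7)) + (4*7 - 8*(-2)) + (8*7 - (-5)*7) + ((-5)*1 - (-4)*7) + ((-4)*(-1) - (-7)*1)
= 252
Area = |252|/2 = 126

126


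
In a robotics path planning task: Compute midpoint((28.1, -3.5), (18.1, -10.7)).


M = ((28.1+18.1)/2, ((-3.5)+(-10.7))/2)
= (23.1, -7.1)

(23.1, -7.1)


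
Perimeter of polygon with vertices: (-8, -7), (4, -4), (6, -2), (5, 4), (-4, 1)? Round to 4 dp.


Sides: (-8, -7)->(4, -4): sqrt(153) = 12.369317, (4, -4)->(6, -2): sqrt(8) = 2.828427, (6, -2)->(5, 4): sqrt(37) = 6.082763, (5, 4)->(-4, 1): sqrt(90) = 9.486833, (-4, 1)->(-8, -7): sqrt(80) = 8.944272
Sum = 39.711612
Perimeter = 39.7116

39.7116


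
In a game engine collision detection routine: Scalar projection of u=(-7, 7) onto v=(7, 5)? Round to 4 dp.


u.v = -14, |v| = sqrt(74) = 8.6023
Scalar projection = u.v / |v| = -14 / sqrt(74) = -1.6275

-1.6275


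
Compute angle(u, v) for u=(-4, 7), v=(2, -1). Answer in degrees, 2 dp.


u.v = -15, |u| = sqrt(65) = 8.0623, |v| = sqrt(5) = 2.2361
cos(theta) = u.v/(|u||v|) = -15/sqrt(325) = -0.83205
theta = acos(-0.83205) = 146.31 degrees

146.31 degrees


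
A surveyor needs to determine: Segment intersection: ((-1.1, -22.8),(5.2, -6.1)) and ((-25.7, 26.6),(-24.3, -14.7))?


Cross products: d1=946.82, d2=1230.39, d3=722.04, d4=438.47
d1*d2 < 0 and d3*d4 < 0? no

No, they don't intersect


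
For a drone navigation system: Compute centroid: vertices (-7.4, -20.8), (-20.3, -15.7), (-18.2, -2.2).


Centroid = ((x_A+x_B+x_C)/3, (y_A+y_B+y_C)/3)
= (((-7.4)+(-20.3)+(-18.2))/3, ((-20.8)+(-15.7)+(-2.2))/3)
= (-15.3, -12.9)

(-15.3, -12.9)


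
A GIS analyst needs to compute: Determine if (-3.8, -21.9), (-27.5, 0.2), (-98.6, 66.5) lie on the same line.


Cross product: ((-27.5)-(-3.8))*(66.5-(-21.9)) - (0.2-(-21.9))*((-98.6)-(-3.8))
= 0

Yes, collinear


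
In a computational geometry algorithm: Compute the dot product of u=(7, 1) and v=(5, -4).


u . v = u_x*v_x + u_y*v_y = 7*5 + 1*(-4)
= 35 + (-4) = 31

31


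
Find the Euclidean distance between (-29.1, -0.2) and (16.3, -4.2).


dx=45.4, dy=-4
d^2 = 45.4^2 + (-4)^2 = 2077.16
d = sqrt(2077.16) = 45.5759

45.5759


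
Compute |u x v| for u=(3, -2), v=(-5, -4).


|u x v| = |3*(-4) - (-2)*(-5)|
= |(-12) - 10| = 22

22


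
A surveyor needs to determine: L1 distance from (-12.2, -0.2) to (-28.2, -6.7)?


|(-12.2)-(-28.2)| + |(-0.2)-(-6.7)| = 16 + 6.5 = 22.5

22.5


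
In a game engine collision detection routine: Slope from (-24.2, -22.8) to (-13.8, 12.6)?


slope = (y2-y1)/(x2-x1) = (12.6-(-22.8))/((-13.8)-(-24.2)) = 35.4/10.4 = 3.4038

3.4038


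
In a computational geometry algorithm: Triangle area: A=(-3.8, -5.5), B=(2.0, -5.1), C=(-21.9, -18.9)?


Area = |x_A(y_B-y_C) + x_B(y_C-y_A) + x_C(y_A-y_B)|/2
= |(-52.44) + (-26.8) + 8.76|/2
= 70.48/2 = 35.24

35.24


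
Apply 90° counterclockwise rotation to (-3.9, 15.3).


90° CCW: (x,y) -> (-y, x)
(-3.9,15.3) -> (-15.3, -3.9)

(-15.3, -3.9)


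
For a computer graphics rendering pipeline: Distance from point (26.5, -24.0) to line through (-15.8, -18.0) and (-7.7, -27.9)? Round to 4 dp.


|cross product| = 370.17
|line direction| = sqrt(163.62) = 12.7914
Distance = 370.17/sqrt(163.62) = 28.939

28.939


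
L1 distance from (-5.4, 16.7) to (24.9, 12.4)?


|(-5.4)-24.9| + |16.7-12.4| = 30.3 + 4.3 = 34.6

34.6


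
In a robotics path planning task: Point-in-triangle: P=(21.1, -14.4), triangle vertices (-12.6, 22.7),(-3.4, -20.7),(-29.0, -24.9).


Cross products: AB x AP = 1121.26, BC x BP = -58.38, CA x CP = -2212.56
All same sign? no

No, outside


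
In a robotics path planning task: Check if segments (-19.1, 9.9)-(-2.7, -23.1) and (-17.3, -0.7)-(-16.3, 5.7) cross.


Cross products: d1=22.12, d2=-115.84, d3=-114.44, d4=23.52
d1*d2 < 0 and d3*d4 < 0? yes

Yes, they intersect


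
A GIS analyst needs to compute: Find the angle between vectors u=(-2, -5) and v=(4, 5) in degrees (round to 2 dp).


u.v = -33, |u| = sqrt(29) = 5.3852, |v| = sqrt(41) = 6.4031
cos(theta) = u.v/(|u||v|) = -33/sqrt(1189) = -0.957024
theta = acos(-0.957024) = 163.14 degrees

163.14 degrees


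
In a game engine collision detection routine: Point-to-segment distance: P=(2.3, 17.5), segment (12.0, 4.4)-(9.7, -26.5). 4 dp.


Project P onto AB: t = 0 (clamped to [0,1])
Closest point on segment: (12, 4.4)
Distance: 16.3003

16.3003


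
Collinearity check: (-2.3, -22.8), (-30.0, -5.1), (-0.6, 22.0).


Cross product: ((-30)-(-2.3))*(22-(-22.8)) - ((-5.1)-(-22.8))*((-0.6)-(-2.3))
= -1271.05

No, not collinear


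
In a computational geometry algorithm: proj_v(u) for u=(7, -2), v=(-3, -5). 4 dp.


u.v = -11, |v| = sqrt(34) = 5.831
Scalar projection = u.v / |v| = -11 / sqrt(34) = -1.8865

-1.8865


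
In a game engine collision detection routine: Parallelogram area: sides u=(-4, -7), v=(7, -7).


|u x v| = |(-4)*(-7) - (-7)*7|
= |28 - (-49)| = 77

77


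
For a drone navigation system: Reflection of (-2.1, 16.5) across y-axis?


Reflection over y-axis: (x,y) -> (-x,y)
(-2.1, 16.5) -> (2.1, 16.5)

(2.1, 16.5)


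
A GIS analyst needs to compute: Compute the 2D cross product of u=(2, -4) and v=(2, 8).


u x v = u_x*v_y - u_y*v_x = 2*8 - (-4)*2
= 16 - (-8) = 24

24


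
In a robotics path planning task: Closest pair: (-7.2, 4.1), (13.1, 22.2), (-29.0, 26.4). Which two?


d(P0,P1) = 27.1974, d(P0,P2) = 31.1854, d(P1,P2) = 42.309
Closest: P0 and P1

Closest pair: (-7.2, 4.1) and (13.1, 22.2), distance = 27.1974


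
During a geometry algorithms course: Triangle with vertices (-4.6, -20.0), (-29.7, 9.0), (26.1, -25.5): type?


Side lengths squared: AB^2=1471.01, BC^2=4303.89, CA^2=972.74
Sorted: [972.74, 1471.01, 4303.89]
By sides: Scalene, By angles: Obtuse

Scalene, Obtuse


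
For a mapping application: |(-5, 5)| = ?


|u| = sqrt((-5)^2 + 5^2) = sqrt(50) = 7.0711

7.0711


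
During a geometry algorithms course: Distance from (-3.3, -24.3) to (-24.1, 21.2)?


dx=-20.8, dy=45.5
d^2 = (-20.8)^2 + 45.5^2 = 2502.89
d = sqrt(2502.89) = 50.0289

50.0289


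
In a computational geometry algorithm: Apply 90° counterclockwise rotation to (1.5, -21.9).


90° CCW: (x,y) -> (-y, x)
(1.5,-21.9) -> (21.9, 1.5)

(21.9, 1.5)


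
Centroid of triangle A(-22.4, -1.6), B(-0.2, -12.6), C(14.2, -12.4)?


Centroid = ((x_A+x_B+x_C)/3, (y_A+y_B+y_C)/3)
= (((-22.4)+(-0.2)+14.2)/3, ((-1.6)+(-12.6)+(-12.4))/3)
= (-2.8, -8.8667)

(-2.8, -8.8667)


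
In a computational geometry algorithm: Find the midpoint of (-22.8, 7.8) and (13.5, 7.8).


M = (((-22.8)+13.5)/2, (7.8+7.8)/2)
= (-4.65, 7.8)

(-4.65, 7.8)


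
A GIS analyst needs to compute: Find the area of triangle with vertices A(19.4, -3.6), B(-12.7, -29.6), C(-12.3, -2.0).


Area = |x_A(y_B-y_C) + x_B(y_C-y_A) + x_C(y_A-y_B)|/2
= |(-535.44) + (-20.32) + (-319.8)|/2
= 875.56/2 = 437.78

437.78


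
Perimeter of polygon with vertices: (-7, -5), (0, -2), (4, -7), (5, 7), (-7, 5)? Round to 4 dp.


Sides: (-7, -5)->(0, -2): sqrt(58) = 7.615773, (0, -2)->(4, -7): sqrt(41) = 6.403124, (4, -7)->(5, 7): sqrt(197) = 14.035669, (5, 7)->(-7, 5): sqrt(148) = 12.165525, (-7, 5)->(-7, -5): sqrt(100) = 10
Sum = 50.220091
Perimeter = 50.2201

50.2201
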